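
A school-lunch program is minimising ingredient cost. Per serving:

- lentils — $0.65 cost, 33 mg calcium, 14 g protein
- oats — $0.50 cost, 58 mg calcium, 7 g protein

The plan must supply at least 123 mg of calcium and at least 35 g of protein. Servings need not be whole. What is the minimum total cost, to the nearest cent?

$1.80

Two binding constraints pin down two serving amounts, so the optimal mix uses at most two foods. The candidates are each food alone (scaled to the tighter of calcium/protein) and each pair with both constraints tight.
lentils only: max(123/33, 35/14) = 3.727 servings → $2.42.
oats only: max(123/58, 35/7) = 5 servings → $2.50.
lentils + oats with both tight: 2.012 servings and 0.9759 servings → $1.80.
The minimum over all feasible corners is $1.80.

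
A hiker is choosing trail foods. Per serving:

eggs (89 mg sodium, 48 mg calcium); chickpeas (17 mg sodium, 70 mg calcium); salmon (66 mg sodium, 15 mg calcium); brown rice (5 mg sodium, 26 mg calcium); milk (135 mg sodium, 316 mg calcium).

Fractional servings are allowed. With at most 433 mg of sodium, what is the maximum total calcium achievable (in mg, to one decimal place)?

Calcium per mg sodium: brown rice 5.2, chickpeas 4.118, milk 2.341, eggs 0.5393, salmon 0.2273.
With no serving limits, spend the whole sodium allowance on brown rice: 433 mg / 5 mg × 26 mg = 2251.6 mg.

2251.6 mg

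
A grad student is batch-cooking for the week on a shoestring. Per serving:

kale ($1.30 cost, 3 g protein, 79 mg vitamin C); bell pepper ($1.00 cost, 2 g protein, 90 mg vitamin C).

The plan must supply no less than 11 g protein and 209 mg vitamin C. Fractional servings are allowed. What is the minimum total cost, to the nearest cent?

$4.77

Minimising a linear cost over {protein ≥ 11, vitamin C ≥ 209, servings ≥ 0} — the optimum is at a vertex, using one or two foods.
kale only: max(11/3, 209/79) = 3.667 servings → $4.77.
bell pepper only: max(11/2, 209/90) = 5.5 servings → $5.50.
kale + bell pepper with both targets exact would need a negative amount; discard.
Cheapest feasible corner: $4.77.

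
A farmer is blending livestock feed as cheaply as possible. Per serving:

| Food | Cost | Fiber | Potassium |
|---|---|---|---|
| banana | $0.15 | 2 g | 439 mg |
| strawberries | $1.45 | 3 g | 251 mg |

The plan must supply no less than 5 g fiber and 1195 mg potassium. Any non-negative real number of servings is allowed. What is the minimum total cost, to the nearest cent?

Check every corner: each single food scaled to meet both minima, and each pair solved so both constraints bind.
banana only: max(5/2, 1195/439) = 2.722 servings → $0.41.
strawberries only: max(5/3, 1195/251) = 4.761 servings → $6.90.
banana + strawberries with both targets exact would need a negative amount; discard.
So the least-cost plan costs $0.41.

$0.41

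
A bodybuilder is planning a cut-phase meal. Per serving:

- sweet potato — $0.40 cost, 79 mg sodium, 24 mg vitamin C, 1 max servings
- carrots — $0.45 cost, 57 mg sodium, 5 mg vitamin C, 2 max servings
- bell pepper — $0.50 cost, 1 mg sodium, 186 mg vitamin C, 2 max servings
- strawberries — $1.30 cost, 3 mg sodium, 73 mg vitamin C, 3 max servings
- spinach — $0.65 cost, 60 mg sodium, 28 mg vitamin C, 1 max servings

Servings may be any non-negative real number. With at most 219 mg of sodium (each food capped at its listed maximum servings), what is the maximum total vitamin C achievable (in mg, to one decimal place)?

649.1 mg

Vitamin C per mg sodium: bell pepper 186, strawberries 24.33, spinach 0.4667, sweet potato 0.3038, carrots 0.08772.
Take 2 servings of bell pepper: uses 2 mg sodium, +372.0 mg vitamin C (running total 372.0 mg).
Take 3 servings of strawberries: uses 9 mg sodium, +219.0 mg vitamin C (running total 591.0 mg).
Take 1 serving of spinach: uses 60 mg sodium, +28.0 mg vitamin C (running total 619.0 mg).
Take 1 serving of sweet potato: uses 79 mg sodium, +24.0 mg vitamin C (running total 643.0 mg).
Take 1.211 servings of carrots: uses 69 mg sodium, +6.1 mg vitamin C (running total 649.1 mg).
Filling greedily by vitamin C-per-mg sodium is optimal for one linear limit, giving 649.1 mg.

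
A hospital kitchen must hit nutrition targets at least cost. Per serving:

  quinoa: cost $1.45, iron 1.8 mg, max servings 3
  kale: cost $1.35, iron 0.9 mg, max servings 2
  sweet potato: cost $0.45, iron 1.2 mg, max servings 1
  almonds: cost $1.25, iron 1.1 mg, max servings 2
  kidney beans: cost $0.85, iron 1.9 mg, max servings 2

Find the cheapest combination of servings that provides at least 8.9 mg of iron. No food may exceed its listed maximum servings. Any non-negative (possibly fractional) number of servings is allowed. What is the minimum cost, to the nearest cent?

Cost per mg of iron: sweet potato $0.3750, kidney beans $0.4474, quinoa $0.8056, almonds $1.1364, kale $1.5000.
Take 1 serving of sweet potato: +1.2 mg iron for $0.45 (total $0.45, still need 7.7 mg).
Take 2 servings of kidney beans: +3.8 mg iron for $1.70 (total $2.15, still need 3.9 mg).
Take 2.167 servings of quinoa: +3.9 mg iron for $3.14 (total $5.29, still need 0.0 mg).
Filling from the cheapest source first is optimal under one linear minimum: $5.29.

$5.29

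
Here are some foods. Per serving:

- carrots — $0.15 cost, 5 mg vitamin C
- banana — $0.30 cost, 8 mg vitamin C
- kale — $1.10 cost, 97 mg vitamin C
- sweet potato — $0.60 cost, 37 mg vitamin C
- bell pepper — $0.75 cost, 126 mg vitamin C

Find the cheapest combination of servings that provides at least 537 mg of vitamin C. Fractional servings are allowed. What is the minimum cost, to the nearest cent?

Cost per mg of vitamin C: bell pepper $0.0060, kale $0.0113, sweet potato $0.0162, carrots $0.0300, banana $0.0375.
With no serving limits, use only bell pepper: 537 mg / 126 mg = 4.262 servings × $0.75 = $3.20.

$3.20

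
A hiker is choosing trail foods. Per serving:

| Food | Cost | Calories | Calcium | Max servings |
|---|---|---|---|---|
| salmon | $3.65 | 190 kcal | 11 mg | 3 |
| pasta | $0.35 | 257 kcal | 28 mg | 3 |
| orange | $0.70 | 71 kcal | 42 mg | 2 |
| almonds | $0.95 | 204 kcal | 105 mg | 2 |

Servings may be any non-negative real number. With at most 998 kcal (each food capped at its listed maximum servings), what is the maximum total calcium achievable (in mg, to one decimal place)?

342.8 mg

Calcium per kcal: orange 0.5915, almonds 0.5147, pasta 0.1089, salmon 0.05789.
Take 2 servings of orange: uses 142 kcal, +84.0 mg calcium (running total 84.0 mg).
Take 2 servings of almonds: uses 408 kcal, +210.0 mg calcium (running total 294.0 mg).
Take 1.743 servings of pasta: uses 448 kcal, +48.8 mg calcium (running total 342.8 mg).
Filling greedily by calcium-per-kcal is optimal for one linear limit, giving 342.8 mg.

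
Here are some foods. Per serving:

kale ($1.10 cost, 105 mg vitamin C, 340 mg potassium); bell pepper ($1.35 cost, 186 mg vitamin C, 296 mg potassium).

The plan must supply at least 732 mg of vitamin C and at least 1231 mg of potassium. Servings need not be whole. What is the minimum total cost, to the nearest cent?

At the optimum either one food covers both requirements or two foods hit both targets exactly; no other combination can be cheaper.
kale only: max(732/105, 1231/340) = 6.971 servings → $7.67.
bell pepper only: max(732/186, 1231/296) = 4.159 servings → $5.61.
kale + bell pepper with both tight: 0.3823 servings and 3.72 servings → $5.44.
The minimum over all feasible corners is $5.44.

$5.44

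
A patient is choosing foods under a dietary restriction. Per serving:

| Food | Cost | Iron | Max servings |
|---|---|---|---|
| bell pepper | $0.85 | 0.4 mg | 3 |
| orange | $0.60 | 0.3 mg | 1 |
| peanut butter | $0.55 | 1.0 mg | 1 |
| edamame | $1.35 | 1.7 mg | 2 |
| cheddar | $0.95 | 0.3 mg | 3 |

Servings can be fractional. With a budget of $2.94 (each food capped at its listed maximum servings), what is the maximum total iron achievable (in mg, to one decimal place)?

Iron per dollar: peanut butter 1.818, edamame 1.259, orange 0.5, bell pepper 0.4706, cheddar 0.3158.
Take 1 serving of peanut butter: spends $0.55, +1.0 mg iron (running total 1.0 mg).
Take 1.77 servings of edamame: spends $2.39, +3.0 mg iron (running total 4.0 mg).
Greedy by best ratio exhausts the cost allowance optimally: 4.0 mg.

4.0 mg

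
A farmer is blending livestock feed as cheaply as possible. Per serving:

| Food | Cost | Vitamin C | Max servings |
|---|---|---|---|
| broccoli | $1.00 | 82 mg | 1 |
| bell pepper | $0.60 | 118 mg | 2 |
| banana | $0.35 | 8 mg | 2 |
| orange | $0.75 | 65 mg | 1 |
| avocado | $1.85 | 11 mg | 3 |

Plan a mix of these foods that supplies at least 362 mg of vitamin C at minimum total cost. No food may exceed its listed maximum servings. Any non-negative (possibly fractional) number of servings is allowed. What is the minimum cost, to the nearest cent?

$2.69

Cost per mg of vitamin C: bell pepper $0.0051, orange $0.0115, broccoli $0.0122, banana $0.0437, avocado $0.1682.
Take 2 servings of bell pepper: +236.0 mg vitamin C for $1.20 (total $1.20, still need 126.0 mg).
Take 1 serving of orange: +65.0 mg vitamin C for $0.75 (total $1.95, still need 61.0 mg).
Take 0.7439 servings of broccoli: +61.0 mg vitamin C for $0.74 (total $2.69, still need 0.0 mg).
Filling from the cheapest source first is optimal under one linear minimum: $2.69.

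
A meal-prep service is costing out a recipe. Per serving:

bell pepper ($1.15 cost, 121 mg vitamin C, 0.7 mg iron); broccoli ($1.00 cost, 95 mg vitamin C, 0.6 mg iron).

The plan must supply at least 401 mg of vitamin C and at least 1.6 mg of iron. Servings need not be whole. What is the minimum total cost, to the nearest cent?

$3.81

Minimising a linear cost over {vitamin C ≥ 401, iron ≥ 1.6, servings ≥ 0} — the optimum is at a vertex, using one or two foods.
bell pepper only: max(401/121, 1.6/0.7) = 3.314 servings → $3.81.
broccoli only: max(401/95, 1.6/0.6) = 4.221 servings → $4.22.
bell pepper + broccoli with both targets exact would need a negative amount; discard.
The minimum over all feasible corners is $3.81.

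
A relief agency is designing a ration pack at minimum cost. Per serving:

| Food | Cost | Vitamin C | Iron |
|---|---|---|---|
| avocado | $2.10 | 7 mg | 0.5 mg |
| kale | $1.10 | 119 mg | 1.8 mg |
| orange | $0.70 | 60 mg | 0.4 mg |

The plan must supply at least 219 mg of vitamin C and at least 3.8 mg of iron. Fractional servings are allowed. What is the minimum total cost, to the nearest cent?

$2.32

For a min-cost LP with two ≥-constraints, a basic feasible solution has at most two positive variables.
avocado only: max(219/7, 3.8/0.5) = 31.29 servings → $65.70.
kale only: max(219/119, 3.8/1.8) = 2.111 servings → $2.32.
orange only: max(219/60, 3.8/0.4) = 9.5 servings → $6.65.
avocado + kale with both tight: 1.237 servings and 1.768 servings → $4.54.
avocado + orange with both tight: 5.162 servings and 3.048 servings → $12.97.
kale + orange: the both-tight solution has a negative serving — not a feasible corner.
Cheapest feasible corner: $2.32.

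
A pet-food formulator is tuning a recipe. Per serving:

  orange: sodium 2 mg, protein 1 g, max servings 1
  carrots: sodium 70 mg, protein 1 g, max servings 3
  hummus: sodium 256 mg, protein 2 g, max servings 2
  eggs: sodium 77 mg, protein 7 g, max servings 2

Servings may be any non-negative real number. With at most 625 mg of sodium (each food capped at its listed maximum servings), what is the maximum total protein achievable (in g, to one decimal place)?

20.0 g

Protein per mg sodium: orange 0.5, eggs 0.09091, carrots 0.01429, hummus 0.007812.
Take 1 serving of orange: uses 2 mg sodium, +1.0 g protein (running total 1.0 g).
Take 2 servings of eggs: uses 154 mg sodium, +14.0 g protein (running total 15.0 g).
Take 3 servings of carrots: uses 210 mg sodium, +3.0 g protein (running total 18.0 g).
Take 1.012 servings of hummus: uses 259 mg sodium, +2.0 g protein (running total 20.0 g).
Greedy by best ratio exhausts the sodium allowance optimally: 20.0 g.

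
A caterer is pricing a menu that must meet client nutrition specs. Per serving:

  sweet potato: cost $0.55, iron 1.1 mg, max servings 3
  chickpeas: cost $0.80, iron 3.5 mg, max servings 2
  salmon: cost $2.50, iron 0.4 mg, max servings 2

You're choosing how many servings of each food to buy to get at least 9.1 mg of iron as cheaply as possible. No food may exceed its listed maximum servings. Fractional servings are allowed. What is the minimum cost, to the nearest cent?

$2.65

Cost per mg of iron: chickpeas $0.2286, sweet potato $0.5000, salmon $6.2500.
Take 2 servings of chickpeas: +7.0 mg iron for $1.60 (total $1.60, still need 2.1 mg).
Take 1.909 servings of sweet potato: +2.1 mg iron for $1.05 (total $2.65, still need 0.0 mg).
Greedy by cheapest-per-mg is optimal for a single linear constraint, so the minimum cost is $2.65.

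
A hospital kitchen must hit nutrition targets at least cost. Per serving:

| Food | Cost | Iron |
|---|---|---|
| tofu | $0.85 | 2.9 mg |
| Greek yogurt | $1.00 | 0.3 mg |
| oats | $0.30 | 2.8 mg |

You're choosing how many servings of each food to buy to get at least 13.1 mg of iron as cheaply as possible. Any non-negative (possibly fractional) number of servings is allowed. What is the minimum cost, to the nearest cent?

Cost per mg of iron: oats $0.1071, tofu $0.2931, Greek yogurt $3.3333.
With no serving limits, use only oats: 13.1 mg / 2.8 mg = 4.679 servings × $0.30 = $1.40.

$1.40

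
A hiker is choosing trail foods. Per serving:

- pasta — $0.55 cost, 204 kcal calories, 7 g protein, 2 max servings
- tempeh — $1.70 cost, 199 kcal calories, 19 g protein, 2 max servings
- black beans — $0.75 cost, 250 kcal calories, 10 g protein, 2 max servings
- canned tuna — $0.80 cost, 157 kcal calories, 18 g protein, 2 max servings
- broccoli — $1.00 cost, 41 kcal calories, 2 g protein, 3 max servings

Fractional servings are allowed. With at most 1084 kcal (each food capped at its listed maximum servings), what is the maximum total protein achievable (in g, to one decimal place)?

Protein per kcal: canned tuna 0.1146, tempeh 0.09548, broccoli 0.04878, black beans 0.04, pasta 0.03431.
Take 2 servings of canned tuna: uses 314 kcal, +36.0 g protein (running total 36.0 g).
Take 2 servings of tempeh: uses 398 kcal, +38.0 g protein (running total 74.0 g).
Take 3 servings of broccoli: uses 123 kcal, +6.0 g protein (running total 80.0 g).
Take 0.996 servings of black beans: uses 249 kcal, +10.0 g protein (running total 90.0 g).
Filling greedily by protein-per-kcal is optimal for one linear limit, giving 90.0 g.

90.0 g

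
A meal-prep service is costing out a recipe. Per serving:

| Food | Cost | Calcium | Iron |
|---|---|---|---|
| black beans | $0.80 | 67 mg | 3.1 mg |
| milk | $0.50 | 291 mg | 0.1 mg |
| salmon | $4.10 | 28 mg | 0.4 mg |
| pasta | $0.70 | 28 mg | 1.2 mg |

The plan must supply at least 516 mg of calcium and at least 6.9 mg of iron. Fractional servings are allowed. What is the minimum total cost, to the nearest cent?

$2.38

Minimising a linear cost over {calcium ≥ 516, iron ≥ 6.9, servings ≥ 0} — the optimum is at a vertex, using one or two foods.
black beans only: max(516/67, 6.9/3.1) = 7.701 servings → $6.16.
milk only: max(516/291, 6.9/0.1) = 69 servings → $34.50.
salmon only: max(516/28, 6.9/0.4) = 18.43 servings → $75.56.
pasta only: max(516/28, 6.9/1.2) = 18.43 servings → $12.90.
black beans + milk with both tight: 2.185 servings and 1.27 servings → $2.38.
black beans + salmon with both targets exact would need a negative amount; discard.
black beans + pasta with both targets exact would need a negative amount; discard.
milk + salmon with both tight: 0.1162 servings and 17.22 servings → $70.66.
milk + pasta with both tight: 1.23 servings and 5.648 servings → $4.57.
salmon + pasta with both targets exact would need a negative amount; discard.
Cheapest feasible corner: $2.38.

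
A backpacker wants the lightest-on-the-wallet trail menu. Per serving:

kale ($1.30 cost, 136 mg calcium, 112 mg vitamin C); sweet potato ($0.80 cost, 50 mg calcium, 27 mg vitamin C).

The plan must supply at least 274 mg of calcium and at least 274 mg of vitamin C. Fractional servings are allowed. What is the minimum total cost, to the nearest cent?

$3.18

Minimising a linear cost over {calcium ≥ 274, vitamin C ≥ 274, servings ≥ 0} — the optimum is at a vertex, using one or two foods.
kale only: max(274/136, 274/112) = 2.446 servings → $3.18.
sweet potato only: max(274/50, 274/27) = 10.15 servings → $8.12.
kale + sweet potato: the both-tight solution has a negative serving — not a feasible corner.
So the least-cost plan costs $3.18.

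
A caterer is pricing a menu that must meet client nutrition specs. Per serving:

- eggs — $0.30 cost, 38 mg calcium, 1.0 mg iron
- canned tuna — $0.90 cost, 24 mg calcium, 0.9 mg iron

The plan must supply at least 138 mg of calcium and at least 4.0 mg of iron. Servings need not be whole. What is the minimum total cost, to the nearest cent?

With two linear requirements the optimum uses one or two foods; enumerate the corners.
eggs only: max(138/38, 4.0/1.0) = 4 servings → $1.20.
canned tuna only: max(138/24, 4.0/0.9) = 5.75 servings → $5.17.
eggs + canned tuna with both tight: 2.765 servings and 1.373 servings → $2.06.
Cheapest feasible corner: $1.20.

$1.20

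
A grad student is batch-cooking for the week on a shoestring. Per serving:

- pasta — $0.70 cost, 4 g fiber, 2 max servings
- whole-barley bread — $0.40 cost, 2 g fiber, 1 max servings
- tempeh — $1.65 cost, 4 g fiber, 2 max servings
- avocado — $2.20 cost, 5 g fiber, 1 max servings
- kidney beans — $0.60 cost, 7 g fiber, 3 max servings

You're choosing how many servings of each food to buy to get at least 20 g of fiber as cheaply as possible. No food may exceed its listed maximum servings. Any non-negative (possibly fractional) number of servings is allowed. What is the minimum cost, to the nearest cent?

$1.71

Cost per g of fiber: kidney beans $0.0857, pasta $0.1750, whole-barley bread $0.2000, tempeh $0.4125, avocado $0.4400.
Take 2.857 servings of kidney beans: +20.0 g fiber for $1.71 (total $1.71, still need 0.0 g).
Filling from the cheapest source first is optimal under one linear minimum: $1.71.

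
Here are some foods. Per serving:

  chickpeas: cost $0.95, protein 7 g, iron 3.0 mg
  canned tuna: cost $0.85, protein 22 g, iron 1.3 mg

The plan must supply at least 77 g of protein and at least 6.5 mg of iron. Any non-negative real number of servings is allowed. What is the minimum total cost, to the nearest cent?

$3.49

Compare the cost at each extreme point of the feasible region.
chickpeas only: max(77/7, 6.5/3.0) = 11 servings → $10.45.
canned tuna only: max(77/22, 6.5/1.3) = 5 servings → $4.25.
chickpeas + canned tuna with both tight: 0.754 servings and 3.26 servings → $3.49.
The minimum over all feasible corners is $3.49.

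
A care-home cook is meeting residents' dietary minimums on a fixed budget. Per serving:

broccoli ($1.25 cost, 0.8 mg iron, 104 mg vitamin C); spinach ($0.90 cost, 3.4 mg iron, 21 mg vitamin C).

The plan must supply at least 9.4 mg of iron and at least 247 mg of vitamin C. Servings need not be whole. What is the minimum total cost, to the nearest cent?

Compare the cost at each extreme point of the feasible region.
broccoli only: max(9.4/0.8, 247/104) = 11.75 servings → $14.69.
spinach only: max(9.4/3.4, 247/21) = 11.76 servings → $10.59.
broccoli + spinach with both tight: 1.907 servings and 2.316 servings → $4.47.
The minimum over all feasible corners is $4.47.

$4.47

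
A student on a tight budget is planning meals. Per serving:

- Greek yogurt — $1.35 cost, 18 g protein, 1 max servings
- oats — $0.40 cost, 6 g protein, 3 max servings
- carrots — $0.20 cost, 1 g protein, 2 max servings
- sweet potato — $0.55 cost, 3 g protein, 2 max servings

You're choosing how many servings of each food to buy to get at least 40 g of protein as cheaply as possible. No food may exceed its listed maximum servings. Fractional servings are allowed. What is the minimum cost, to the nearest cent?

Cost per g of protein: oats $0.0667, Greek yogurt $0.0750, sweet potato $0.1833, carrots $0.2000.
Take 3 servings of oats: +18.0 g protein for $1.20 (total $1.20, still need 22.0 g).
Take 1 serving of Greek yogurt: +18.0 g protein for $1.35 (total $2.55, still need 4.0 g).
Take 1.333 servings of sweet potato: +4.0 g protein for $0.73 (total $3.28, still need 0.0 g).
Greedy by cheapest-per-g is optimal for a single linear constraint, so the minimum cost is $3.28.

$3.28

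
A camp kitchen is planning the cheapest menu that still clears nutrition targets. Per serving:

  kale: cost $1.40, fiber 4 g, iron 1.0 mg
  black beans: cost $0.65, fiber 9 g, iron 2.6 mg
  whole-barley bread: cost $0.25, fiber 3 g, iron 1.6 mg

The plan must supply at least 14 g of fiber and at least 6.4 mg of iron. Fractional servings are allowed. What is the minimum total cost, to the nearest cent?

$1.12

A basic optimal solution has at most two foods positive. Try each food alone and each pair with both targets met exactly.
kale only: max(14/4, 6.4/1.0) = 6.4 servings → $8.96.
black beans only: max(14/9, 6.4/2.6) = 2.462 servings → $1.60.
whole-barley bread only: max(14/3, 6.4/1.6) = 4.667 servings → $1.17.
kale + black beans with both targets exact would need a negative amount; discard.
kale + whole-barley bread with both tight: 0.9412 servings and 3.412 servings → $2.17.
black beans + whole-barley bread with both tight: 0.4848 servings and 3.212 servings → $1.12.
The minimum over all feasible corners is $1.12.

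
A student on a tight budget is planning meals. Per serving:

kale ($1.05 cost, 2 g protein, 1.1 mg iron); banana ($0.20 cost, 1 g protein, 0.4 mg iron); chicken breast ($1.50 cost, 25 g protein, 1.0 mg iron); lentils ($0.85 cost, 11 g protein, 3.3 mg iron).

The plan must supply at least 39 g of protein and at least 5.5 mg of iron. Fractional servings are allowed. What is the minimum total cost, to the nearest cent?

$2.60

A basic optimal solution has at most two foods positive. Try each food alone and each pair with both targets met exactly.
kale only: max(39/2, 5.5/1.1) = 19.5 servings → $20.48.
banana only: max(39/1, 5.5/0.4) = 39 servings → $7.80.
chicken breast only: max(39/25, 5.5/1.0) = 5.5 servings → $8.25.
lentils only: max(39/11, 5.5/3.3) = 3.545 servings → $3.01.
kale + banana with both targets exact would need a negative amount; discard.
kale + chicken breast with both tight: 3.863 servings and 1.251 servings → $5.93.
kale + lentils: the both-tight solution has a negative serving — not a feasible corner.
banana + chicken breast with both tight: 10.94 servings and 1.122 servings → $3.87.
banana + lentils with both targets exact would need a negative amount; discard.
chicken breast + lentils with both tight: 0.9538 servings and 1.378 servings → $2.60.
So the least-cost plan costs $2.60.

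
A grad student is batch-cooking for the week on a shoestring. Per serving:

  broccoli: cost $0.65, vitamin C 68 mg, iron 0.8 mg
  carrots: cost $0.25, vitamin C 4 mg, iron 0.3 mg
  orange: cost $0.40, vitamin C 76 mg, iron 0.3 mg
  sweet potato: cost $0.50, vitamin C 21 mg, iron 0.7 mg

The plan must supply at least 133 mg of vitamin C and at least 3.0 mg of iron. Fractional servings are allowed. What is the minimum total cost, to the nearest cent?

$2.22

The cheapest plan sits at a corner of the feasible region — with two constraints it uses at most two foods.
broccoli only: max(133/68, 3.0/0.8) = 3.75 servings → $2.44.
carrots only: max(133/4, 3.0/0.3) = 33.25 servings → $8.31.
orange only: max(133/76, 3.0/0.3) = 10 servings → $4.00.
sweet potato only: max(133/21, 3.0/0.7) = 6.333 servings → $3.17.
broccoli + carrots with both tight: 1.622 servings and 5.674 servings → $2.47.
broccoli + orange: the both-tight solution has a negative serving — not a feasible corner.
broccoli + sweet potato with both tight: 0.9773 servings and 3.169 servings → $2.22.
carrots + orange with both tight: 8.708 servings and 1.292 servings → $2.69.
carrots + sweet potato: intersection lies outside the first quadrant.
orange + sweet potato with both tight: 0.6418 servings and 4.011 servings → $2.26.
Cheapest feasible corner: $2.22.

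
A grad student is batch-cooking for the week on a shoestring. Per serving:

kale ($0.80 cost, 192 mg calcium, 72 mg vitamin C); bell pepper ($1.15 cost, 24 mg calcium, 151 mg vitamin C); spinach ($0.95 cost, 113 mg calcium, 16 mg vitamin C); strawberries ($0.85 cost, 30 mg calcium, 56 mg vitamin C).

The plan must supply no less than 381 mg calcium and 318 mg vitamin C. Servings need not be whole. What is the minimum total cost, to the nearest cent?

Two binding constraints pin down two serving amounts, so the optimal mix uses at most two foods. The candidates are each food alone (scaled to the tighter of calcium/vitamin C) and each pair with both constraints tight.
kale only: max(381/192, 318/72) = 4.417 servings → $3.53.
bell pepper only: max(381/24, 318/151) = 15.88 servings → $18.26.
spinach only: max(381/113, 318/16) = 19.88 servings → $18.88.
strawberries only: max(381/30, 318/56) = 12.7 servings → $10.79.
kale + bell pepper with both tight: 1.83 servings and 1.233 servings → $2.88.
kale + spinach with both targets exact would need a negative amount; discard.
kale + strawberries with both tight: 1.373 servings and 3.913 servings → $4.42.
bell pepper + spinach with both tight: 1.789 servings and 2.992 servings → $4.90.
bell pepper + strawberries: intersection lies outside the first quadrant.
spinach + strawberries with both tight: 2.017 servings and 5.102 servings → $6.25.
The minimum over all feasible corners is $2.88.

$2.88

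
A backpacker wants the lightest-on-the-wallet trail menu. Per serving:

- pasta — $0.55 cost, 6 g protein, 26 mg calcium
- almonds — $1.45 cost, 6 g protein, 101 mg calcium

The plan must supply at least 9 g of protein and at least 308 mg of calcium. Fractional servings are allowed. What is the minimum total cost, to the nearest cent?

$4.42

Compare the cost at each extreme point of the feasible region.
pasta only: max(9/6, 308/26) = 11.85 servings → $6.52.
almonds only: max(9/6, 308/101) = 3.05 servings → $4.42.
pasta + almonds with both targets exact would need a negative amount; discard.
The minimum over all feasible corners is $4.42.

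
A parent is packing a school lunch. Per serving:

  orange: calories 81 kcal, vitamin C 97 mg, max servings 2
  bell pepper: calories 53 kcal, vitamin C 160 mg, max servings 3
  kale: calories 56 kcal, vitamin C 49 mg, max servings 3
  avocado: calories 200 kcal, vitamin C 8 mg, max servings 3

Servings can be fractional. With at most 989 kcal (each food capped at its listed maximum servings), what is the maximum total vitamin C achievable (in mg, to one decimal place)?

841.0 mg

Vitamin C per kcal: bell pepper 3.019, orange 1.198, kale 0.875, avocado 0.04.
Take 3 servings of bell pepper: uses 159 kcal, +480.0 mg vitamin C (running total 480.0 mg).
Take 2 servings of orange: uses 162 kcal, +194.0 mg vitamin C (running total 674.0 mg).
Take 3 servings of kale: uses 168 kcal, +147.0 mg vitamin C (running total 821.0 mg).
Take 2.5 servings of avocado: uses 500 kcal, +20.0 mg vitamin C (running total 841.0 mg).
Filling greedily by vitamin C-per-kcal is optimal for one linear limit, giving 841.0 mg.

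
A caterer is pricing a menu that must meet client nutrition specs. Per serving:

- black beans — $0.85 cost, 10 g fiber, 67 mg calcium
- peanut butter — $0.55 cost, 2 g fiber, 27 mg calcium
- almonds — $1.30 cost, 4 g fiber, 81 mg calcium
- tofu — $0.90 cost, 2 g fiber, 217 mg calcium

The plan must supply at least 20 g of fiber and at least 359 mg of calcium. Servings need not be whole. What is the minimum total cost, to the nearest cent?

Two binding constraints pin down two serving amounts, so the optimal mix uses at most two foods. The candidates are each food alone (scaled to the tighter of fiber/calcium) and each pair with both constraints tight.
black beans only: max(20/10, 359/67) = 5.358 servings → $4.55.
peanut butter only: max(20/2, 359/27) = 13.3 servings → $7.31.
almonds only: max(20/4, 359/81) = 5 servings → $6.50.
tofu only: max(20/2, 359/217) = 10 servings → $9.00.
black beans + peanut butter: intersection lies outside the first quadrant.
black beans + almonds with both tight: 0.3395 servings and 4.151 servings → $5.69.
black beans + tofu with both tight: 1.779 servings and 1.105 servings → $2.51.
peanut butter + almonds with both tight: 3.407 servings and 3.296 servings → $6.16.
peanut butter + tofu with both tight: 9.532 servings and 0.4684 servings → $5.66.
almonds + tofu with both targets exact would need a negative amount; discard.
The minimum over all feasible corners is $2.51.

$2.51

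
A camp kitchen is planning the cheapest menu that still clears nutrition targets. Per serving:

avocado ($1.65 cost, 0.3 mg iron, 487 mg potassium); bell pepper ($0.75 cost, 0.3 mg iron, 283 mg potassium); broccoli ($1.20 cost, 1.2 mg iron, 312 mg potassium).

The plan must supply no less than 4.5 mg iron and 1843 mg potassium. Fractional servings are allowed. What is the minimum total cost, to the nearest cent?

Minimising a linear cost over {iron ≥ 4.5, potassium ≥ 1843, servings ≥ 0} — the optimum is at a vertex, using one or two foods.
avocado only: max(4.5/0.3, 1843/487) = 15 servings → $24.75.
bell pepper only: max(4.5/0.3, 1843/283) = 15 servings → $11.25.
broccoli only: max(4.5/1.2, 1843/312) = 5.907 servings → $7.09.
avocado + bell pepper: intersection lies outside the first quadrant.
avocado + broccoli with both tight: 1.645 servings and 3.339 servings → $6.72.
bell pepper + broccoli with both tight: 3.283 servings and 2.929 servings → $5.98.
So the least-cost plan costs $5.98.

$5.98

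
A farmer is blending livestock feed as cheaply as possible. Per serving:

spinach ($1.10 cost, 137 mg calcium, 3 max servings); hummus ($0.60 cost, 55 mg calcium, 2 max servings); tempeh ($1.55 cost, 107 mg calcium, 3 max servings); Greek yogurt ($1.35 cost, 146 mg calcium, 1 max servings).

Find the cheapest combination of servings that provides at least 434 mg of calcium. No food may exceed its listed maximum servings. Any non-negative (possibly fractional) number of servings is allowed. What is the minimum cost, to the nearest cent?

Cost per mg of calcium: spinach $0.0080, Greek yogurt $0.0092, hummus $0.0109, tempeh $0.0145.
Take 3 servings of spinach: +411.0 mg calcium for $3.30 (total $3.30, still need 23.0 mg).
Take 0.1575 servings of Greek yogurt: +23.0 mg calcium for $0.21 (total $3.51, still need 0.0 mg).
Greedy by cheapest-per-mg is optimal for a single linear constraint, so the minimum cost is $3.51.

$3.51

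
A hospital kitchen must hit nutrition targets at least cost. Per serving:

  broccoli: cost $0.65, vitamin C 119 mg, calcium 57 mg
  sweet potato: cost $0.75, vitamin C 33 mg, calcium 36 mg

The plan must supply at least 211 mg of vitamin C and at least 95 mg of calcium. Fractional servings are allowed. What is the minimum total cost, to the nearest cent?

$1.15

At the optimum either one food covers both requirements or two foods hit both targets exactly; no other combination can be cheaper.
broccoli only: max(211/119, 95/57) = 1.773 servings → $1.15.
sweet potato only: max(211/33, 95/36) = 6.394 servings → $4.80.
broccoli + sweet potato with both targets exact would need a negative amount; discard.
The minimum over all feasible corners is $1.15.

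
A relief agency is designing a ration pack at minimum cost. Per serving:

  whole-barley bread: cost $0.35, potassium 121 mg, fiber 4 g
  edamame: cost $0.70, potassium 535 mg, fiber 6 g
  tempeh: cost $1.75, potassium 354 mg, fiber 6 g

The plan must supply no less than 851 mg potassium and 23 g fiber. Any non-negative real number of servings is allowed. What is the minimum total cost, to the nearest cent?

With two linear requirements the optimum uses one or two foods; enumerate the corners.
whole-barley bread only: max(851/121, 23/4) = 7.033 servings → $2.46.
edamame only: max(851/535, 23/6) = 3.833 servings → $2.68.
tempeh only: max(851/354, 23/6) = 3.833 servings → $6.71.
whole-barley bread + edamame with both tight: 5.091 servings and 0.4392 servings → $2.09.
whole-barley bread + tempeh with both tight: 4.4 servings and 0.9 servings → $3.12.
edamame + tempeh with both targets exact would need a negative amount; discard.
The minimum over all feasible corners is $2.09.

$2.09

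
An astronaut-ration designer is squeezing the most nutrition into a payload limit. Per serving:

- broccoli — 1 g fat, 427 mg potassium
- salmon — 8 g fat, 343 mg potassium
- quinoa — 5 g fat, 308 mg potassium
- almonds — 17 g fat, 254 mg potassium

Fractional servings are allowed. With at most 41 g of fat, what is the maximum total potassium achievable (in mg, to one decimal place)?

Potassium per g fat: broccoli 427, quinoa 61.6, salmon 42.88, almonds 14.94.
With no serving limits, spend the whole fat allowance on broccoli: 41 g / 1 g × 427 mg = 17507.0 mg.

17507.0 mg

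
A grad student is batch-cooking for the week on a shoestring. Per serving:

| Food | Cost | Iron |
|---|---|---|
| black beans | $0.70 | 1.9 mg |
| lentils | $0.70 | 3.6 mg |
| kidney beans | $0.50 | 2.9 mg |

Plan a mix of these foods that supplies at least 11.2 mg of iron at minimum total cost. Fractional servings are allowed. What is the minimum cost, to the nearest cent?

Cost per mg of iron: kidney beans $0.1724, lentils $0.1944, black beans $0.3684.
With no serving limits, use only kidney beans: 11.2 mg / 2.9 mg = 3.862 servings × $0.50 = $1.93.

$1.93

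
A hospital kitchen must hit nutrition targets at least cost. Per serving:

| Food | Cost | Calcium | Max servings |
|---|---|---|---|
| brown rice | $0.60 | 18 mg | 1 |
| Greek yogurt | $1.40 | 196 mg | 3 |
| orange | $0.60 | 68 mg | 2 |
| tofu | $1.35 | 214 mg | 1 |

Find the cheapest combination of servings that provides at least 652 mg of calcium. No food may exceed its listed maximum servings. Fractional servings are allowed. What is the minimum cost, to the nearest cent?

Cost per mg of calcium: tofu $0.0063, Greek yogurt $0.0071, orange $0.0088, brown rice $0.0333.
Take 1 serving of tofu: +214.0 mg calcium for $1.35 (total $1.35, still need 438.0 mg).
Take 2.235 servings of Greek yogurt: +438.0 mg calcium for $3.13 (total $4.48, still need 0.0 mg).
Greedy by cheapest-per-mg is optimal for a single linear constraint, so the minimum cost is $4.48.

$4.48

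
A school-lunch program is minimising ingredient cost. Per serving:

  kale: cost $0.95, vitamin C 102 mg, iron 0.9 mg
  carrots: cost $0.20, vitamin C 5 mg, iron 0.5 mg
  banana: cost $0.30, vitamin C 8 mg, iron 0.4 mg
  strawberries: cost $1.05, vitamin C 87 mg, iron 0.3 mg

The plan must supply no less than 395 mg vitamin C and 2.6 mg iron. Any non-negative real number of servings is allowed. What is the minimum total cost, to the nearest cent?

$3.68

Minimising a linear cost over {vitamin C ≥ 395, iron ≥ 2.6, servings ≥ 0} — the optimum is at a vertex, using one or two foods.
kale only: max(395/102, 2.6/0.9) = 3.873 servings → $3.68.
carrots only: max(395/5, 2.6/0.5) = 79 servings → $15.80.
banana only: max(395/8, 2.6/0.4) = 49.38 servings → $14.81.
strawberries only: max(395/87, 2.6/0.3) = 8.667 servings → $9.10.
kale + carrots: the both-tight solution has a negative serving — not a feasible corner.
kale + banana: the both-tight solution has a negative serving — not a feasible corner.
kale + strawberries with both tight: 2.258 servings and 1.893 servings → $4.13.
carrots + banana: intersection lies outside the first quadrant.
carrots + strawberries with both tight: 2.564 servings and 4.393 servings → $5.13.
banana + strawberries with both tight: 3.324 servings and 4.235 servings → $5.44.
The minimum over all feasible corners is $3.68.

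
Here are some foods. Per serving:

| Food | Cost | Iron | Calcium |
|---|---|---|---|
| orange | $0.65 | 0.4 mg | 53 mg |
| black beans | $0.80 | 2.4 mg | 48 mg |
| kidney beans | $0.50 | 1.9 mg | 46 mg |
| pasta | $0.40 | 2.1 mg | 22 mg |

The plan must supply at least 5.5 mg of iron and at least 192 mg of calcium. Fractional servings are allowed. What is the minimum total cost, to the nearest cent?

$2.09

Two binding constraints pin down two serving amounts, so the optimal mix uses at most two foods. The candidates are each food alone (scaled to the tighter of iron/calcium) and each pair with both constraints tight.
orange only: max(5.5/0.4, 192/53) = 13.75 servings → $8.94.
black beans only: max(5.5/2.4, 192/48) = 4 servings → $3.20.
kidney beans only: max(5.5/1.9, 192/46) = 4.174 servings → $2.09.
pasta only: max(5.5/2.1, 192/22) = 8.727 servings → $3.49.
orange + black beans with both tight: 1.822 servings and 1.988 servings → $2.77.
orange + kidney beans with both tight: 1.358 servings and 2.609 servings → $2.19.
orange + pasta with both tight: 2.753 servings and 2.095 servings → $2.63.
black beans + kidney beans with both targets exact would need a negative amount; discard.
black beans + pasta: the both-tight solution has a negative serving — not a feasible corner.
kidney beans + pasta: the both-tight solution has a negative serving — not a feasible corner.
So the least-cost plan costs $2.09.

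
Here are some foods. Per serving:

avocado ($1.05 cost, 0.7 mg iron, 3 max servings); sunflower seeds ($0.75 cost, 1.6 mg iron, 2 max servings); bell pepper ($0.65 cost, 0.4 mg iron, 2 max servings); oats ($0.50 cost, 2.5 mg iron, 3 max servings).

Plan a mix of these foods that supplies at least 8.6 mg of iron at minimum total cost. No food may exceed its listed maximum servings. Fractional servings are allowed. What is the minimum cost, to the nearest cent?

$2.02

Cost per mg of iron: oats $0.2000, sunflower seeds $0.4688, avocado $1.5000, bell pepper $1.6250.
Take 3 servings of oats: +7.5 mg iron for $1.50 (total $1.50, still need 1.1 mg).
Take 0.6875 servings of sunflower seeds: +1.1 mg iron for $0.52 (total $2.02, still need 0.0 mg).
Greedy by cheapest-per-mg is optimal for a single linear constraint, so the minimum cost is $2.02.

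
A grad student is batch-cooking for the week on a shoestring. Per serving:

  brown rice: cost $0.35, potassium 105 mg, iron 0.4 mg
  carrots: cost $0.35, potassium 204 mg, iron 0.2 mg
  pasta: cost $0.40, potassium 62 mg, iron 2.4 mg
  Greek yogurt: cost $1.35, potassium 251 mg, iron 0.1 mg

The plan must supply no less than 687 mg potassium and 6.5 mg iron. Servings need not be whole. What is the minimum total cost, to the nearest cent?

$1.91

Compare the cost at each extreme point of the feasible region.
brown rice only: max(687/105, 6.5/0.4) = 16.25 servings → $5.69.
carrots only: max(687/204, 6.5/0.2) = 32.5 servings → $11.38.
pasta only: max(687/62, 6.5/2.4) = 11.08 servings → $4.43.
Greek yogurt only: max(687/251, 6.5/0.1) = 65 servings → $87.75.
brown rice + carrots with both targets exact would need a negative amount; discard.
brown rice + pasta with both tight: 5.483 servings and 1.794 servings → $2.64.
brown rice + Greek yogurt with both targets exact would need a negative amount; discard.
carrots + pasta with both tight: 2.611 servings and 2.491 servings → $1.91.
carrots + Greek yogurt: the both-tight solution has a negative serving — not a feasible corner.
pasta + Greek yogurt with both tight: 2.621 servings and 2.09 servings → $3.87.
The minimum over all feasible corners is $1.91.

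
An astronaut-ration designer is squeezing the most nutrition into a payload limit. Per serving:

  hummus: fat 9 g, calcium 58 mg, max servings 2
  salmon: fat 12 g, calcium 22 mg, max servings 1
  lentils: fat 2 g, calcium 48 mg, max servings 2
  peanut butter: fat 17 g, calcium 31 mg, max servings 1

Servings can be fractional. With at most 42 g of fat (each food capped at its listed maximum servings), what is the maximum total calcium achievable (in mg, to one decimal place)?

248.6 mg

Calcium per g fat: lentils 24, hummus 6.444, salmon 1.833, peanut butter 1.824.
Take 2 servings of lentils: uses 4 g fat, +96.0 mg calcium (running total 96.0 mg).
Take 2 servings of hummus: uses 18 g fat, +116.0 mg calcium (running total 212.0 mg).
Take 1 serving of salmon: uses 12 g fat, +22.0 mg calcium (running total 234.0 mg).
Take 0.4706 servings of peanut butter: uses 8 g fat, +14.6 mg calcium (running total 248.6 mg).
Filling greedily by calcium-per-g fat is optimal for one linear limit, giving 248.6 mg.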